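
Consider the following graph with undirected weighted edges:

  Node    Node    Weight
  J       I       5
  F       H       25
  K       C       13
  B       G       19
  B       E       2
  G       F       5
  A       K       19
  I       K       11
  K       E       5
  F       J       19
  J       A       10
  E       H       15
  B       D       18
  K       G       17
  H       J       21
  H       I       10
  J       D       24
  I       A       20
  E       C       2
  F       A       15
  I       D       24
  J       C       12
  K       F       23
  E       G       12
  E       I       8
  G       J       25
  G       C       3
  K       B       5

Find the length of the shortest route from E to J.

Candidate routes:
E - B - K - I - J: 2+5+11+5 = 23
E - C - J: 2+12 = 14
E - I - J: 8+5 = 13
E - K - I - J: 5+11+5 = 21
Cheapest is E - I - J at 13.

13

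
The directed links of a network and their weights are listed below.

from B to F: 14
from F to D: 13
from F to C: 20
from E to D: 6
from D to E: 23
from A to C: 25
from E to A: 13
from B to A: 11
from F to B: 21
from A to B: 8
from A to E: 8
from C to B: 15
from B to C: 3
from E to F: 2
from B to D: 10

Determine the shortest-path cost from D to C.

45

Running Dijkstra from D:
D: 0
E: 23  (via D)
F: 25  (via E)
A: 36  (via E)
B: 44  (via A)
C: 45  (via F)
Shortest route: D → E → F → C = 45.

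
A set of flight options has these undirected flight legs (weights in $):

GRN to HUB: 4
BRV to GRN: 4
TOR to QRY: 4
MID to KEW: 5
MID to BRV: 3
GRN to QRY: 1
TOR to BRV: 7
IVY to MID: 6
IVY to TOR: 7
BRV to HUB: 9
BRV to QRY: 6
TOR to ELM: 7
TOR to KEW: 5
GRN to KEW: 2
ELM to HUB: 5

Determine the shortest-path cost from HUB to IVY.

Running Dijkstra from HUB:
HUB: 0
GRN: 4  (via HUB)
QRY: 5  (via GRN)
ELM: 5  (via HUB)
KEW: 6  (via GRN)
BRV: 8  (via GRN)
TOR: 9  (via QRY)
MID: 11  (via KEW)
IVY: 16  (via TOR)
Shortest route: HUB–GRN–QRY–TOR–IVY = $16.

$16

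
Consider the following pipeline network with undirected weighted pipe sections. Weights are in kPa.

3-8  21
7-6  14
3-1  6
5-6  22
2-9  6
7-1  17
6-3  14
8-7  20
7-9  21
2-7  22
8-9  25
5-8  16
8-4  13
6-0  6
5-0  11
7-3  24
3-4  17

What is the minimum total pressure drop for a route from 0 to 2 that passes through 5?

Shortest 0→5: 0–5 = 11
Shortest 5→2: 5–8–9–2 = 47
Total via 5: 11 + 47 = 58 kPa.

58 kPa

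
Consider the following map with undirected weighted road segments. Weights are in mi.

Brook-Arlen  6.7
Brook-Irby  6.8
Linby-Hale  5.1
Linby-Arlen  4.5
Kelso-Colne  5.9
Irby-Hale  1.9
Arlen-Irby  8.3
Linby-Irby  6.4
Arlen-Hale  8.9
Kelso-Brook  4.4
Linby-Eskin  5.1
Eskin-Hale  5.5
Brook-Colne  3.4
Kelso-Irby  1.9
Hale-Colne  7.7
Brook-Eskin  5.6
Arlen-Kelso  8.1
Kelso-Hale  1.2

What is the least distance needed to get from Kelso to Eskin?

Settle nodes by increasing distance from Kelso:
Kelso: 0
Hale: 1.2  (via Kelso)
Irby: 1.9  (via Kelso)
Brook: 4.4  (via Kelso)
Colne: 5.9  (via Kelso)
Linby: 6.3  (via Hale)
Eskin: 6.7  (via Hale)
Shortest route: Kelso–Hale–Eskin = 6.7 mi.

6.7 mi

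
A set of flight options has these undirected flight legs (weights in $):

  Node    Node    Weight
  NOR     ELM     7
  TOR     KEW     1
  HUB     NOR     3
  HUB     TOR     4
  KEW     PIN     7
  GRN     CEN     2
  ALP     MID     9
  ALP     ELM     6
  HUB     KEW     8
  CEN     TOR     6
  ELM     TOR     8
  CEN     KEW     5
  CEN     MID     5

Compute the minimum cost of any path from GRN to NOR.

Running Dijkstra from GRN:
GRN: 0
CEN: 2  (via GRN)
MID: 7  (via CEN)
KEW: 7  (via CEN)
TOR: 8  (via CEN)
HUB: 12  (via TOR)
PIN: 14  (via KEW)
NOR: 15  (via HUB)
Shortest route: GRN → CEN → TOR → HUB → NOR = $15.

$15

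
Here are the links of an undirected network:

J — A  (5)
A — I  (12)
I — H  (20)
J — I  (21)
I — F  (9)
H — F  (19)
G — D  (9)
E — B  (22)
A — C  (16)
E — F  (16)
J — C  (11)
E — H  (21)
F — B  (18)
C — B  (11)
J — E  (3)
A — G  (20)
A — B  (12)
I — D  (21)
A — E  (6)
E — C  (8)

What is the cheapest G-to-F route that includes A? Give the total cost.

41

Best G to A: G → A costing 20
Shortest A→F: A → I → F = 21
Total via A: 20 + 21 = 41.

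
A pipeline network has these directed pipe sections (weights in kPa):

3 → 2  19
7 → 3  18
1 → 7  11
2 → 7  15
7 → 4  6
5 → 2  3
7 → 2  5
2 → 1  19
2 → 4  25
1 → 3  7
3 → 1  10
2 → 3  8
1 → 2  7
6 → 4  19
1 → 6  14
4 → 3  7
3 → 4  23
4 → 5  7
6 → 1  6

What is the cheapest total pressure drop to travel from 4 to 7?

Candidate routes:
4 - 3 - 1 - 7: 7+10+11 = 28
4 - 5 - 2 - 3 - 1 - 7: 7+3+8+10+11 = 39
4 - 5 - 2 - 7: 7+3+15 = 25
4 - 3 - 1 - 2 - 7: 7+10+7+15 = 39
The minimum is 25 kPa via 4 - 5 - 2 - 7.

25 kPa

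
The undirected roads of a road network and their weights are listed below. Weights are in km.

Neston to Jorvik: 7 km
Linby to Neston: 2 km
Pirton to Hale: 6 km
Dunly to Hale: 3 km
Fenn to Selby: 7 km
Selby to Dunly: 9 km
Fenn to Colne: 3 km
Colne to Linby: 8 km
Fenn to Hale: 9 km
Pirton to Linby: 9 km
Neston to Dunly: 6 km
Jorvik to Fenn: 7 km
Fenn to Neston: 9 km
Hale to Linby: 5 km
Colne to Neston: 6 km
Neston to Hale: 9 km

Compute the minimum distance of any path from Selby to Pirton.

18 km

Running Dijkstra from Selby:
Selby: 0
Fenn: 7  (via Selby)
Dunly: 9  (via Selby)
Colne: 10  (via Fenn)
Hale: 12  (via Dunly)
Jorvik: 14  (via Fenn)
Neston: 15  (via Dunly)
Linby: 17  (via Hale)
Pirton: 18  (via Hale)
Shortest route: Selby → Dunly → Hale → Pirton = 18 km.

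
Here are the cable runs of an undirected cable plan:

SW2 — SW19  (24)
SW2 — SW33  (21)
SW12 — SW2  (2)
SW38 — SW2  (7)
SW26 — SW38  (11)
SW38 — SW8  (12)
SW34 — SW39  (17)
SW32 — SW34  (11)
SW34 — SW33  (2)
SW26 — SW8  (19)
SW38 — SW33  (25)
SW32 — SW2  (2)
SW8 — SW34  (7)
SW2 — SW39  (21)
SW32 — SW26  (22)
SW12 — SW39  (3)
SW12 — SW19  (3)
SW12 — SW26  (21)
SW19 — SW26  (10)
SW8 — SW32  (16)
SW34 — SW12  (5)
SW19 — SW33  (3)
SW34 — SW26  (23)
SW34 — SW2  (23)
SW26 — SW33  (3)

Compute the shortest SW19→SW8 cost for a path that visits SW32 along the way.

23

Shortest SW19→SW32: SW19 → SW12 → SW2 → SW32 = 7
Shortest SW32→SW8: SW32 → SW8 = 16
Total via SW32: 7 + 16 = 23.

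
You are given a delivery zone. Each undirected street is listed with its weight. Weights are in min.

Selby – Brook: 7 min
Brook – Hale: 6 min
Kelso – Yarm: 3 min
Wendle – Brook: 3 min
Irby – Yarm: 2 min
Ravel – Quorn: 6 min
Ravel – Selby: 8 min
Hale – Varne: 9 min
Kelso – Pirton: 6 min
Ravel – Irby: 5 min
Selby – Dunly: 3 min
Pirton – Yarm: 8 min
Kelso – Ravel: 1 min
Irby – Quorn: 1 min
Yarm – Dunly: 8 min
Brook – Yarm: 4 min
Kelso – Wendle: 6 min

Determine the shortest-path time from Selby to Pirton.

15 min

Enumerating some paths:
Selby–Ravel–Kelso–Pirton: 8+1+6 = 15
Selby–Brook–Yarm–Pirton: 7+4+8 = 19
Selby–Dunly–Yarm–Pirton: 3+8+8 = 19
Cheapest is Selby–Ravel–Kelso–Pirton at 15 min.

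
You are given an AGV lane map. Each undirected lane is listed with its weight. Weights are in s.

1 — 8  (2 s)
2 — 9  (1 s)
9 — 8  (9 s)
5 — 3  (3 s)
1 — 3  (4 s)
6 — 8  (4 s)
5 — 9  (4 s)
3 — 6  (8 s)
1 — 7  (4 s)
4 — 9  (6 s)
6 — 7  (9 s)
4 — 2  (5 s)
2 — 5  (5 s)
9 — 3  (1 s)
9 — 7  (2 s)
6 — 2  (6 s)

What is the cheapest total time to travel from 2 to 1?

6 s

Settle nodes by increasing distance from 2:
2: 0
9: 1  (via 2)
3: 2  (via 9)
7: 3  (via 9)
4: 5  (via 2)
5: 5  (via 2)
1: 6  (via 3)
Shortest route: 2 → 9 → 3 → 1 = 6 s.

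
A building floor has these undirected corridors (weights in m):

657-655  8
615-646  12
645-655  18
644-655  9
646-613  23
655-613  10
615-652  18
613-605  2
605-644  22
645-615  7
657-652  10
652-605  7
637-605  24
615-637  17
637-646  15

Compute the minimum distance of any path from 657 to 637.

Shortest distances from 657:
657: 0
655: 8  (via 657)
652: 10  (via 657)
605: 17  (via 652)
644: 17  (via 655)
613: 18  (via 655)
645: 26  (via 655)
615: 28  (via 652)
646: 40  (via 615)
637: 41  (via 605)
Shortest route: 657–652–605–637 = 41 m.

41 m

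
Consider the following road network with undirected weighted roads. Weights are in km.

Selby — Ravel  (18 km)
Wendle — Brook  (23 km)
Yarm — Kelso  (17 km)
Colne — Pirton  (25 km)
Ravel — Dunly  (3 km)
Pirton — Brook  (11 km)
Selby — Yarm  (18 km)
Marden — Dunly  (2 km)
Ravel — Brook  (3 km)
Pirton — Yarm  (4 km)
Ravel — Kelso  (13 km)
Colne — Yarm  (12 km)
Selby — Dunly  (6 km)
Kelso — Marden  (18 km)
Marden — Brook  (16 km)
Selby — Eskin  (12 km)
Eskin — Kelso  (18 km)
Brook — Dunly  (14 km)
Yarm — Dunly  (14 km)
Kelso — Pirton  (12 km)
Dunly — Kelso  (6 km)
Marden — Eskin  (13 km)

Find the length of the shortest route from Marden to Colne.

Candidate routes:
Marden - Dunly - Yarm - Colne: 2+14+12 = 28
Marden - Dunly - Ravel - Brook - Pirton - Yarm - Colne: 2+3+3+11+4+12 = 35
Marden - Dunly - Kelso - Pirton - Yarm - Colne: 2+6+12+4+12 = 36
Cheapest is Marden - Dunly - Yarm - Colne at 28 km.

28 km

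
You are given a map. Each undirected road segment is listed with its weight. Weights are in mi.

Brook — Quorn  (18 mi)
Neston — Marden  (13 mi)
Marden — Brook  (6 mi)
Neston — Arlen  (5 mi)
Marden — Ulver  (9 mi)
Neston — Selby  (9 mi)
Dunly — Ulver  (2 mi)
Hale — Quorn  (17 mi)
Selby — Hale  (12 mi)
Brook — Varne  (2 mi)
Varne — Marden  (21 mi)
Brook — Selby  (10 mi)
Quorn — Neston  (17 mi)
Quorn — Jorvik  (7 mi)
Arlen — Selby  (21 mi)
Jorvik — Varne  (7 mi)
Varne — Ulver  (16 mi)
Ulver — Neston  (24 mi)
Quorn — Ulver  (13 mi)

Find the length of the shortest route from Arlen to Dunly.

Enumerating some paths:
Arlen → Neston → Selby → Brook → Marden → Ulver → Dunly: 5+9+10+6+9+2 = 41
Arlen → Neston → Ulver → Dunly: 5+24+2 = 31
Arlen → Neston → Marden → Ulver → Dunly: 5+13+9+2 = 29
Arlen → Neston → Quorn → Ulver → Dunly: 5+17+13+2 = 37
Cheapest is Arlen → Neston → Marden → Ulver → Dunly at 29 mi.

29 mi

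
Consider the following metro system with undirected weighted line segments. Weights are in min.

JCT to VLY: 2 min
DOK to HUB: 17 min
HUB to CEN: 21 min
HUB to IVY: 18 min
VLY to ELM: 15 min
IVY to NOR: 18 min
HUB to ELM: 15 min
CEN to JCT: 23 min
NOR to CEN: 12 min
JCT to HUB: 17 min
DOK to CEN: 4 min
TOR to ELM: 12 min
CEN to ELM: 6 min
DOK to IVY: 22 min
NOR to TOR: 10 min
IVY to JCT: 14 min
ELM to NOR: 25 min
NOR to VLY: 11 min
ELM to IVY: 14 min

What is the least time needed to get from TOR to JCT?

Compare a few routes:
TOR - ELM - CEN - JCT: 12+6+23 = 41
TOR - ELM - VLY - JCT: 12+15+2 = 29
TOR - NOR - VLY - JCT: 10+11+2 = 23
TOR - ELM - IVY - JCT: 12+14+14 = 40
The minimum is 23 min via TOR - NOR - VLY - JCT.

23 min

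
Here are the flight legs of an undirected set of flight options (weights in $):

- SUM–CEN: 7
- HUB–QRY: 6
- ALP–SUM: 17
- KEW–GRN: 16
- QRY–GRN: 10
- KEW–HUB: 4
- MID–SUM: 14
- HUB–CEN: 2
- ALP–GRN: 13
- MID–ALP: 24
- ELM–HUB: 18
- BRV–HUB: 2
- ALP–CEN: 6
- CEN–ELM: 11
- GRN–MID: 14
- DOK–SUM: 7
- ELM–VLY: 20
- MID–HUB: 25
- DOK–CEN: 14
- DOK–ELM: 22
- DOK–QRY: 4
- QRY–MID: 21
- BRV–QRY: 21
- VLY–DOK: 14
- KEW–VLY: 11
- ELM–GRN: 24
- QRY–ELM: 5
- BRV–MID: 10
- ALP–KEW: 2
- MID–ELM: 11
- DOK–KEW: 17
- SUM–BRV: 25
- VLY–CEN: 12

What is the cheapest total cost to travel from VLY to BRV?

$16

Compare a few routes:
VLY - KEW - ALP - CEN - HUB - BRV: 11+2+6+2+2 = 23
VLY - CEN - HUB - BRV: 12+2+2 = 16
VLY - KEW - HUB - BRV: 11+4+2 = 17
Cheapest is VLY - CEN - HUB - BRV at $16.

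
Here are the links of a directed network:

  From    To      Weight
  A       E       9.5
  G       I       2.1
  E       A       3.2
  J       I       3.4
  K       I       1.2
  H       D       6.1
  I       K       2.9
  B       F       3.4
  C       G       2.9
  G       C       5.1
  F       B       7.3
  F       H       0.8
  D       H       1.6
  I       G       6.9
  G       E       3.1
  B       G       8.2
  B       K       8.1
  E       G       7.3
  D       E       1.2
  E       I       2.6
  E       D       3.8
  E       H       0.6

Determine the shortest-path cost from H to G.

Settle nodes by increasing distance from H:
H: 0
D: 6.1  (via H)
E: 7.3  (via D)
I: 9.9  (via E)
A: 10.5  (via E)
K: 12.8  (via I)
G: 14.6  (via E)
Shortest route: H–D–E–G = 14.6.

14.6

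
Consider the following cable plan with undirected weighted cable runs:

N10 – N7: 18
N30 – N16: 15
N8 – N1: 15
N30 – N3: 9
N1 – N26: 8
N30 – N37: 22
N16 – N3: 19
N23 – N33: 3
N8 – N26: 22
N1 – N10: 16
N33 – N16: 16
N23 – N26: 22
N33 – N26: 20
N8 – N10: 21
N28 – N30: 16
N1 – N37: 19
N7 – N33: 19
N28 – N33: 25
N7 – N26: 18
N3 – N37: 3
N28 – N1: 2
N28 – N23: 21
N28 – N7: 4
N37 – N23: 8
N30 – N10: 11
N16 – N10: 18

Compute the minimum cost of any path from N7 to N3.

Enumerating some paths:
N7 → N28 → N30 → N3: 4+16+9 = 29
N7 → N33 → N23 → N37 → N3: 19+3+8+3 = 33
N7 → N28 → N23 → N37 → N3: 4+21+8+3 = 36
N7 → N28 → N1 → N37 → N3: 4+2+19+3 = 28
The minimum is 28 via N7 → N28 → N1 → N37 → N3.

28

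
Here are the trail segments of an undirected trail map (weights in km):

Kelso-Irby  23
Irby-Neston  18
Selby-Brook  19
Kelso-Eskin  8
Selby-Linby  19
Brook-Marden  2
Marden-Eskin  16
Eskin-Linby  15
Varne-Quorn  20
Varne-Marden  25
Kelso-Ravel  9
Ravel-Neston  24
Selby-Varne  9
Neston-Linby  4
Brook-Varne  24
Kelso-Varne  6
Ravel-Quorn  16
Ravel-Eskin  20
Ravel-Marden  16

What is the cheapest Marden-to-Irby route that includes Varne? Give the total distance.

54 km

Shortest Marden→Varne: Marden–Varne = 25
Shortest Varne→Irby: Varne–Kelso–Irby = 29
Total via Varne: 25 + 29 = 54 km.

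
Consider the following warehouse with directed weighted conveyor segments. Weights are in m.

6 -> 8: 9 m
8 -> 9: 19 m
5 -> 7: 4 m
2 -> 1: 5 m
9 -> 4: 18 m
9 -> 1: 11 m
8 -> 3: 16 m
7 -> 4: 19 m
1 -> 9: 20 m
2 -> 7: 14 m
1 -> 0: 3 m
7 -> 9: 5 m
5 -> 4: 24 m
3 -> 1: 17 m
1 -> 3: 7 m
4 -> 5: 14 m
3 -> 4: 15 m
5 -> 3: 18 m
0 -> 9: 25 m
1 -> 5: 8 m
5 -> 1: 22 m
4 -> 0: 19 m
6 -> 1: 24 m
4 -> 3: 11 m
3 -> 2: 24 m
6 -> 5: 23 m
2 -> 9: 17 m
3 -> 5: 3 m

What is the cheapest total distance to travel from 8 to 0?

Shortest distances from 8:
8: 0
3: 16  (via 8)
5: 19  (via 3)
9: 19  (via 8)
7: 23  (via 5)
1: 30  (via 9)
4: 31  (via 3)
0: 33  (via 1)
Shortest route: 8 → 9 → 1 → 0 = 33 m.

33 m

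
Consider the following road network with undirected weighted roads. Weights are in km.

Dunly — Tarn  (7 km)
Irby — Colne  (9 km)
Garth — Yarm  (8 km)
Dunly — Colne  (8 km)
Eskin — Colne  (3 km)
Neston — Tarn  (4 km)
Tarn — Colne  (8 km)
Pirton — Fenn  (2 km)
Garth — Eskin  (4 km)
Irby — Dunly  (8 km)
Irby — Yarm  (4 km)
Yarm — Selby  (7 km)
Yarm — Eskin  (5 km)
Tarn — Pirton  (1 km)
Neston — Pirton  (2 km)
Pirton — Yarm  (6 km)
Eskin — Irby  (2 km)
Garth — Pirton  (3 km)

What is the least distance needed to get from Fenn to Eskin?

Running Dijkstra from Fenn:
Fenn: 0
Pirton: 2  (via Fenn)
Tarn: 3  (via Pirton)
Neston: 4  (via Pirton)
Garth: 5  (via Pirton)
Yarm: 8  (via Pirton)
Eskin: 9  (via Garth)
Shortest route: Fenn–Pirton–Garth–Eskin = 9 km.

9 km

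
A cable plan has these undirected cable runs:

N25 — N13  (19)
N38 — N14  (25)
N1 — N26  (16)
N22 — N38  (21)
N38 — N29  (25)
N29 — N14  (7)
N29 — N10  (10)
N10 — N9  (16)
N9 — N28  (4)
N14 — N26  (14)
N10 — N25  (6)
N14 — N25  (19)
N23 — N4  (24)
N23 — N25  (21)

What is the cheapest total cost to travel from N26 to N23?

54

Running Dijkstra from N26:
N26: 0
N14: 14  (via N26)
N1: 16  (via N26)
N29: 21  (via N14)
N10: 31  (via N29)
N25: 33  (via N14)
N38: 39  (via N14)
N9: 47  (via N10)
N28: 51  (via N9)
N13: 52  (via N25)
N23: 54  (via N25)
Shortest route: N26–N14–N25–N23 = 54.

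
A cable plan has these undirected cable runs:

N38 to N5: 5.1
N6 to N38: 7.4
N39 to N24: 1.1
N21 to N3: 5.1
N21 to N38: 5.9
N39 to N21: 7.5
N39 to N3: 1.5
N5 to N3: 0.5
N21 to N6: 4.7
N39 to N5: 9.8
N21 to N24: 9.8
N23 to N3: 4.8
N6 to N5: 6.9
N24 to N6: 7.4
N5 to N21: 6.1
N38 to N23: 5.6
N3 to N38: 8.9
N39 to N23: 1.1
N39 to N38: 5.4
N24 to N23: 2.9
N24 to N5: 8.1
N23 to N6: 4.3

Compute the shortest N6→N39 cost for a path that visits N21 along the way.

Best N6 to N21: N6 → N21 costing 4.7
Shortest N21→N39: N21 → N3 → N39 = 6.6
Total via N21: 4.7 + 6.6 = 11.3.

11.3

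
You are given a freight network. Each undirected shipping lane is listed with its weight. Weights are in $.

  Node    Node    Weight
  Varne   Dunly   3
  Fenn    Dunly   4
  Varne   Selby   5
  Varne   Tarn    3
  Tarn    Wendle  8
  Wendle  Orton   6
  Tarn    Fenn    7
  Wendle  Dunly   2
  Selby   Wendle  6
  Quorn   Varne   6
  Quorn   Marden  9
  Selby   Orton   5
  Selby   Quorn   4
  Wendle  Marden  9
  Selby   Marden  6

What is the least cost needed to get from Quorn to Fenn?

Enumerating some paths:
Quorn–Selby–Wendle–Dunly–Fenn: 4+6+2+4 = 16
Quorn–Varne–Dunly–Fenn: 6+3+4 = 13
Cheapest is Quorn–Varne–Dunly–Fenn at $13.

$13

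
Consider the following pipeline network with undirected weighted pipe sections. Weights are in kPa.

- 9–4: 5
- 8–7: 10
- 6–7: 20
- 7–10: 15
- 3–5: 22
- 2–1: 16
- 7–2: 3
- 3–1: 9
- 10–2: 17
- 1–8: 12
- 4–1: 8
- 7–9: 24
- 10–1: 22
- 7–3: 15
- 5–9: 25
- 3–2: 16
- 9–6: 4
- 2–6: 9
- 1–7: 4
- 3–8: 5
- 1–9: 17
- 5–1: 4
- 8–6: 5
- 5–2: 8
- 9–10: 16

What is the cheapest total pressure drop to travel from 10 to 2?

Settle nodes by increasing distance from 10:
10: 0
7: 15  (via 10)
9: 16  (via 10)
2: 17  (via 10)
Shortest route: 10 → 2 = 17 kPa.

17 kPa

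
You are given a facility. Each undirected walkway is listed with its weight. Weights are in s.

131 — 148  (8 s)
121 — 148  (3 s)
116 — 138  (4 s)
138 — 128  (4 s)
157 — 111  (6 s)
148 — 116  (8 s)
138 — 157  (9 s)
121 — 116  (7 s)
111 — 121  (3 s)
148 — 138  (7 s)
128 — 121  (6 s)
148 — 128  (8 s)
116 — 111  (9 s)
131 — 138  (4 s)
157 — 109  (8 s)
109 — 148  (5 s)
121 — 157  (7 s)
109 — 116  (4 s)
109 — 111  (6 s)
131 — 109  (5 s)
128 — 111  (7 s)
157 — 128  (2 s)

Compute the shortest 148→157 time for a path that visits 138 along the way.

Shortest 148→138: 148 → 138 = 7
Best 138 to 157: 138 → 128 → 157 costing 6
Total via 138: 7 + 6 = 13 s.

13 s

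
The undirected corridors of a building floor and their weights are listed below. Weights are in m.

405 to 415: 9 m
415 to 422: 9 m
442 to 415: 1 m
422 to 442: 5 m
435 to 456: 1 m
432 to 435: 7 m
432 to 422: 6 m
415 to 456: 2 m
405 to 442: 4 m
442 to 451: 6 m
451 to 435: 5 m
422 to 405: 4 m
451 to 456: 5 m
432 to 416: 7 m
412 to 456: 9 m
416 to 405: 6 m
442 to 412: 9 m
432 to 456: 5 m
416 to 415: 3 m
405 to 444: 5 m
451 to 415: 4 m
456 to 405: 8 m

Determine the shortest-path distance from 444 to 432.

Candidate routes:
444–405–422–432: 5+4+6 = 15
444–405–416–432: 5+6+7 = 18
444–405–442–415–456–432: 5+4+1+2+5 = 17
Cheapest is 444–405–422–432 at 15 m.

15 m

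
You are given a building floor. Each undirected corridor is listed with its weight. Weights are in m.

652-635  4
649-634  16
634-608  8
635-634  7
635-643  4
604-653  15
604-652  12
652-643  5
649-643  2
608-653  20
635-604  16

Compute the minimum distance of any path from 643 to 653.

Compare a few routes:
643 → 635 → 652 → 604 → 653: 4+4+12+15 = 35
643 → 652 → 604 → 653: 5+12+15 = 32
The minimum is 32 m via 643 → 652 → 604 → 653.

32 m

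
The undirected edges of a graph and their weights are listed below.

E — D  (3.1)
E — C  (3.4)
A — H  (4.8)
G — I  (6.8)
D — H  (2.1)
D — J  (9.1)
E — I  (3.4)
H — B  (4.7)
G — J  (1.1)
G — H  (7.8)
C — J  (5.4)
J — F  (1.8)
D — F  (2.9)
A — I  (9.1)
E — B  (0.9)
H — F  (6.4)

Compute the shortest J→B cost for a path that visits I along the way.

Best J to I: J → G → I costing 7.9
Shortest I→B: I → E → B = 4.3
Total via I: 7.9 + 4.3 = 12.2.

12.2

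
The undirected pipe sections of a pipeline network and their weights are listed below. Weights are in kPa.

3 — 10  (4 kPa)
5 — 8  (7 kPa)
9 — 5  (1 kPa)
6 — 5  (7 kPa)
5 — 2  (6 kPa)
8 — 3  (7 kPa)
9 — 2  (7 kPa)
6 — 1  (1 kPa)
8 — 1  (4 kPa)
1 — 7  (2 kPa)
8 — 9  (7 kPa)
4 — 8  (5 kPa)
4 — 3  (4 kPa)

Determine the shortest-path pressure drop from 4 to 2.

18 kPa

Enumerating some paths:
4 - 8 - 9 - 5 - 2: 5+7+1+6 = 19
4 - 8 - 5 - 2: 5+7+6 = 18
Cheapest is 4 - 8 - 5 - 2 at 18 kPa.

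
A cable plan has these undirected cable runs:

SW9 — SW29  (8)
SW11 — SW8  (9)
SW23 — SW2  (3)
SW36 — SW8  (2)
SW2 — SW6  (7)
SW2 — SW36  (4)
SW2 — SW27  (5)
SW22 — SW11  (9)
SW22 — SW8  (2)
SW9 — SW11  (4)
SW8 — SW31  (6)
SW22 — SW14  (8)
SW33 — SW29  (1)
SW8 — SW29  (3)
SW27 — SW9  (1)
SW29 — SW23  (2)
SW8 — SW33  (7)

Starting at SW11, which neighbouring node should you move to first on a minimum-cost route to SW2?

SW9

Enumerating some paths:
SW11 → SW8 → SW36 → SW2: 9+2+4 = 15
SW11 → SW9 → SW29 → SW23 → SW2: 4+8+2+3 = 17
SW11 → SW9 → SW27 → SW2: 4+1+5 = 10
The minimum is 10 via SW11 → SW9 → SW27 → SW2.
So from SW11 the first move is to SW9.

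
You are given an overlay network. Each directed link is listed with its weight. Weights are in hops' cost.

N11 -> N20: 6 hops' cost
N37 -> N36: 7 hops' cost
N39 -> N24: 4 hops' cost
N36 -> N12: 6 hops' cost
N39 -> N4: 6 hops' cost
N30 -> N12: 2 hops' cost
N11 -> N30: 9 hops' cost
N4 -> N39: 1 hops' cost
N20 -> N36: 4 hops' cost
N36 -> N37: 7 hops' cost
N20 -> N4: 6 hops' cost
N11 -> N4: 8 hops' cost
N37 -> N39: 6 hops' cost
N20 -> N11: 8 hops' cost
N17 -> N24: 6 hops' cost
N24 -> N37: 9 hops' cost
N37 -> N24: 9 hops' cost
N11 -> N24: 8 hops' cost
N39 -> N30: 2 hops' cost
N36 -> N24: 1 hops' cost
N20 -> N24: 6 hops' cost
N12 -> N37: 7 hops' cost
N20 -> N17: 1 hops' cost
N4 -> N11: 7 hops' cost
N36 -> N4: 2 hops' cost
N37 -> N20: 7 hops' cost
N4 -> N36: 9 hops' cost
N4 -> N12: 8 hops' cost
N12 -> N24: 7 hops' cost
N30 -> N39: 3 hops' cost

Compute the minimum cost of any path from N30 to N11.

Candidate routes:
N30–N12–N37–N36–N4–N11: 2+7+7+2+7 = 25
N30–N12–N37–N20–N11: 2+7+7+8 = 24
N30–N39–N4–N11: 3+6+7 = 16
Cheapest is N30–N39–N4–N11 at 16 hops' cost.

16 hops' cost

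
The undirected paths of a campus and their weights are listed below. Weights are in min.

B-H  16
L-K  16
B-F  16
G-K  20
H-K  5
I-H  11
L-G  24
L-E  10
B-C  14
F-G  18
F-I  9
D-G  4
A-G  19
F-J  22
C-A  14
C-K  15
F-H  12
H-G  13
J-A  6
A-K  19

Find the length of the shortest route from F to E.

Candidate routes:
F–G–L–E: 18+24+10 = 52
F–H–K–L–E: 12+5+16+10 = 43
F–I–H–K–L–E: 9+11+5+16+10 = 51
The minimum is 43 min via F–H–K–L–E.

43 min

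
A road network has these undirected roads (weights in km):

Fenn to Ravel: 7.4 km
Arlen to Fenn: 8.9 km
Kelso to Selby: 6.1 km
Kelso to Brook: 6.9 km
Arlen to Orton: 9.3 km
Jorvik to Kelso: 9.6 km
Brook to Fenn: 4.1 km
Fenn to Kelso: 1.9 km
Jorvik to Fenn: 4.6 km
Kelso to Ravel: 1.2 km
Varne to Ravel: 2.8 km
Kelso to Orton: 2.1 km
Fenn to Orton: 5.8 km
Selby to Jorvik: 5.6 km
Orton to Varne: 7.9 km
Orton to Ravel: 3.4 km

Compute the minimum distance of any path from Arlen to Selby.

Settle nodes by increasing distance from Arlen:
Arlen: 0
Fenn: 8.9  (via Arlen)
Orton: 9.3  (via Arlen)
Kelso: 10.8  (via Fenn)
Ravel: 12  (via Kelso)
Brook: 13  (via Fenn)
Jorvik: 13.5  (via Fenn)
Varne: 14.8  (via Ravel)
Selby: 16.9  (via Kelso)
Shortest route: Arlen → Fenn → Kelso → Selby = 16.9 km.

16.9 km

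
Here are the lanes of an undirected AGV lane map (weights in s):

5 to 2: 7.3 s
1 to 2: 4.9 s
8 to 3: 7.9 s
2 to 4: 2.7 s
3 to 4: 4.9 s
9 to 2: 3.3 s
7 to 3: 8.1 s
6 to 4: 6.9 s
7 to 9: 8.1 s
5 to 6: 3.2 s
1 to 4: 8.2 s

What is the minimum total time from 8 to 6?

Enumerating some paths:
8 - 3 - 4 - 6: 7.9+4.9+6.9 = 19.7
8 - 3 - 4 - 2 - 5 - 6: 7.9+4.9+2.7+7.3+3.2 = 26
8 - 3 - 4 - 1 - 2 - 5 - 6: 7.9+4.9+8.2+4.9+7.3+3.2 = 36.4
The minimum is 19.7 s via 8 - 3 - 4 - 6.

19.7 s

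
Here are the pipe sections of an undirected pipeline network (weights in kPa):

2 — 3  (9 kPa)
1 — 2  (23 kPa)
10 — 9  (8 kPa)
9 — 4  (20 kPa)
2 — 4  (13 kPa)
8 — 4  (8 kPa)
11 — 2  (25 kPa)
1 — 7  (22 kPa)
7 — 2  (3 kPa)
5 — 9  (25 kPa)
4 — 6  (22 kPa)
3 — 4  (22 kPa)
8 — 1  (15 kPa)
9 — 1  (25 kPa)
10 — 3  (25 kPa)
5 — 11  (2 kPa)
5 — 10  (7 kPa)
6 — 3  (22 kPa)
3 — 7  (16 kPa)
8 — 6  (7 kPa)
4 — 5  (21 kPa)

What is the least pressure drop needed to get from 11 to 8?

Running Dijkstra from 11:
11: 0
5: 2  (via 11)
10: 9  (via 5)
9: 17  (via 10)
4: 23  (via 5)
2: 25  (via 11)
7: 28  (via 2)
8: 31  (via 4)
Shortest route: 11–5–4–8 = 31 kPa.

31 kPa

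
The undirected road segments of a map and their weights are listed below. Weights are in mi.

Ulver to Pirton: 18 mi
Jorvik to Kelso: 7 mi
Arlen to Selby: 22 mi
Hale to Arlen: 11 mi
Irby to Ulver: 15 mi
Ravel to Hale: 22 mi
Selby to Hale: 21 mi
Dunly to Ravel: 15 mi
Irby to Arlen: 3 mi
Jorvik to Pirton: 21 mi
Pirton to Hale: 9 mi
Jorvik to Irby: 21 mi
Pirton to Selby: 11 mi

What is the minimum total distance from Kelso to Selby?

39 mi

Enumerating some paths:
Kelso → Jorvik → Irby → Arlen → Selby: 7+21+3+22 = 53
Kelso → Jorvik → Irby → Arlen → Hale → Pirton → Selby: 7+21+3+11+9+11 = 62
Kelso → Jorvik → Pirton → Hale → Selby: 7+21+9+21 = 58
Kelso → Jorvik → Pirton → Selby: 7+21+11 = 39
The minimum is 39 mi via Kelso → Jorvik → Pirton → Selby.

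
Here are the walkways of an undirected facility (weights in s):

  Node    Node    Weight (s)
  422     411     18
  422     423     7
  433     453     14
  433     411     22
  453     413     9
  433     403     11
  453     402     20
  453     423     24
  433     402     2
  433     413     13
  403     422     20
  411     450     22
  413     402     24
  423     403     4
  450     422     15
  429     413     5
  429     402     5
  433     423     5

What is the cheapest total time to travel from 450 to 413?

Compare a few routes:
450–422–423–433–413: 15+7+5+13 = 40
450–422–423–433–402–429–413: 15+7+5+2+5+5 = 39
The minimum is 39 s via 450–422–423–433–402–429–413.

39 s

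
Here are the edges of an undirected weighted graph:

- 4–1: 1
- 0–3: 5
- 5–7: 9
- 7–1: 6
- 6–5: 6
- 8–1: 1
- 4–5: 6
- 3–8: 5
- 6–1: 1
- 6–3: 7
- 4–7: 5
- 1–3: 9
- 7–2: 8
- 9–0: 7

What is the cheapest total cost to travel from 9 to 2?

Settle nodes by increasing distance from 9:
9: 0
0: 7  (via 9)
3: 12  (via 0)
8: 17  (via 3)
1: 18  (via 8)
4: 19  (via 1)
6: 19  (via 3)
7: 24  (via 1)
5: 25  (via 4)
2: 32  (via 7)
Shortest route: 9–0–3–8–1–7–2 = 32.

32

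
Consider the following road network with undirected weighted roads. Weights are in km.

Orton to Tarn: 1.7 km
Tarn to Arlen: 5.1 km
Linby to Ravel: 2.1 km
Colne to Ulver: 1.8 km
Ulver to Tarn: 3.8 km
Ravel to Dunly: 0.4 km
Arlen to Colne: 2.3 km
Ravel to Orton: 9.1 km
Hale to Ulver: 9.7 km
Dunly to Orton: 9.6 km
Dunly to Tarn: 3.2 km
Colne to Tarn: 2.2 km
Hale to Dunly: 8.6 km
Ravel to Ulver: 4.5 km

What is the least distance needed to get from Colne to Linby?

Running Dijkstra from Colne:
Colne: 0
Ulver: 1.8  (via Colne)
Tarn: 2.2  (via Colne)
Arlen: 2.3  (via Colne)
Orton: 3.9  (via Tarn)
Dunly: 5.4  (via Tarn)
Ravel: 5.8  (via Dunly)
Linby: 7.9  (via Ravel)
Shortest route: Colne → Tarn → Dunly → Ravel → Linby = 7.9 km.

7.9 km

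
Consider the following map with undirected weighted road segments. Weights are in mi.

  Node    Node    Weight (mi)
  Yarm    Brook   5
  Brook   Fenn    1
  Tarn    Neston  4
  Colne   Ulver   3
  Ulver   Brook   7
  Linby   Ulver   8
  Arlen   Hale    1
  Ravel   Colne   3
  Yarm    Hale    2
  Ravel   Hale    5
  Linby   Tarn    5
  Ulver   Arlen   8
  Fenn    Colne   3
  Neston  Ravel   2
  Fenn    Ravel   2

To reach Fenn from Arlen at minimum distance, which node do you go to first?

Compare a few routes:
Arlen - Hale - Ravel - Fenn: 1+5+2 = 8
Arlen - Hale - Yarm - Brook - Fenn: 1+2+5+1 = 9
Arlen - Ulver - Colne - Fenn: 8+3+3 = 14
Arlen - Hale - Ravel - Colne - Fenn: 1+5+3+3 = 12
The minimum is 8 mi via Arlen - Hale - Ravel - Fenn.
So from Arlen the first move is to Hale.

Hale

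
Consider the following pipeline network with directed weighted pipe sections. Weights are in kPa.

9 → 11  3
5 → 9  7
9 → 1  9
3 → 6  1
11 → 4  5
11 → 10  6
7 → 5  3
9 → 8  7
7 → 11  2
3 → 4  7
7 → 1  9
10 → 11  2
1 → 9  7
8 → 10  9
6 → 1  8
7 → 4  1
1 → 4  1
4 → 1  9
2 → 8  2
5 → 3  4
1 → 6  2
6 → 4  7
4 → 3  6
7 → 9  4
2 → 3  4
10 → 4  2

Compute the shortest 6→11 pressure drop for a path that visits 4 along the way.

Best 6 to 4: 6 → 4 costing 7
Best 4 to 11: 4 → 1 → 9 → 11 costing 19
Total via 4: 7 + 19 = 26 kPa.

26 kPa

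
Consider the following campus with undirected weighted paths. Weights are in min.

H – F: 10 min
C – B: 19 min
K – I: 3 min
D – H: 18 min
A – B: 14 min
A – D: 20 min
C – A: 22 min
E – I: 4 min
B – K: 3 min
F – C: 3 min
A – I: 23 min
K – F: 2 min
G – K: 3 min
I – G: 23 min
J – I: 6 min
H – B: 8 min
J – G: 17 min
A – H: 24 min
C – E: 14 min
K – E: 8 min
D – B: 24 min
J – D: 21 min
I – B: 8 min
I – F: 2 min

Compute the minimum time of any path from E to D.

31 min

Running Dijkstra from E:
E: 0
I: 4  (via E)
F: 6  (via I)
K: 7  (via I)
C: 9  (via F)
B: 10  (via K)
G: 10  (via K)
J: 10  (via I)
H: 16  (via F)
A: 24  (via B)
D: 31  (via J)
Shortest route: E–I–J–D = 31 min.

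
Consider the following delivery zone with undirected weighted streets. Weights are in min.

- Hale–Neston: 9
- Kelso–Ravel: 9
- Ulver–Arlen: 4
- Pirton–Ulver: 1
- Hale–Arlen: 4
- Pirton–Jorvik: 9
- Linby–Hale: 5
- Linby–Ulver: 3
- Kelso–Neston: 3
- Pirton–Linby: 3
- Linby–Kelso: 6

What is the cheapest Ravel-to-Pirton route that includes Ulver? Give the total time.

19 min

Shortest Ravel→Ulver: Ravel → Kelso → Linby → Ulver = 18
Shortest Ulver→Pirton: Ulver → Pirton = 1
Total via Ulver: 18 + 1 = 19 min.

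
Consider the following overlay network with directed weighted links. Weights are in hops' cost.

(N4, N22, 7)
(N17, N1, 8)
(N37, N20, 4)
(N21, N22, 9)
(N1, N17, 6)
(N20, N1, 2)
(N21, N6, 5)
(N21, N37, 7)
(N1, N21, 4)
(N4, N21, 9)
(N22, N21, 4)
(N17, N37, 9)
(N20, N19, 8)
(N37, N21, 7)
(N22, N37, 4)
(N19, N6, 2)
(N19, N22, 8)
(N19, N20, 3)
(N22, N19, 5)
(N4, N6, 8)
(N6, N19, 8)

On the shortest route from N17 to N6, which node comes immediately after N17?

Compare a few routes:
N17–N37–N21–N6: 9+7+5 = 21
N17–N1–N21–N6: 8+4+5 = 17
Cheapest is N17–N1–N21–N6 at 17 hops' cost.
So from N17 the first move is to N1.

N1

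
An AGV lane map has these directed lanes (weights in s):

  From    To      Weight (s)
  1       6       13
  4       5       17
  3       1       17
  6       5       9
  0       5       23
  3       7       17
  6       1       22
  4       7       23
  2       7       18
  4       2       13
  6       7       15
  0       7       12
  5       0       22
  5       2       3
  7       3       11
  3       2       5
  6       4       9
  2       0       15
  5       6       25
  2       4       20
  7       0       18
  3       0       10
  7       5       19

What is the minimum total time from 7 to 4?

36 s

Settle nodes by increasing distance from 7:
7: 0
3: 11  (via 7)
2: 16  (via 3)
0: 18  (via 7)
5: 19  (via 7)
1: 28  (via 3)
4: 36  (via 2)
Shortest route: 7–3–2–4 = 36 s.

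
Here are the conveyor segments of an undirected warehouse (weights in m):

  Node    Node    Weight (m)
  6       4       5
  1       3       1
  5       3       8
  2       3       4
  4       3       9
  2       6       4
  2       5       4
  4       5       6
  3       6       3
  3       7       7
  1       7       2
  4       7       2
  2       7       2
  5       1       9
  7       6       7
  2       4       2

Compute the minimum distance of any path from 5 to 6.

Settle nodes by increasing distance from 5:
5: 0
2: 4  (via 5)
4: 6  (via 5)
7: 6  (via 2)
1: 8  (via 7)
3: 8  (via 5)
6: 8  (via 2)
Shortest route: 5 → 2 → 6 = 8 m.

8 m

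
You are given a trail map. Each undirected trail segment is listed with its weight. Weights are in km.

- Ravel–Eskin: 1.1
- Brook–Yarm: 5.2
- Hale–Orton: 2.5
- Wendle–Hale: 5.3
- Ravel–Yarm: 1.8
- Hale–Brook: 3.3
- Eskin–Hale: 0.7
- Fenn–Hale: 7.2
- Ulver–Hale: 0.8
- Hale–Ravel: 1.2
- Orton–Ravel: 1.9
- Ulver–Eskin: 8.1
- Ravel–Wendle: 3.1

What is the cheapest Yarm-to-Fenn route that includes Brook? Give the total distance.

15.7 km

Best Yarm to Brook: Yarm → Brook costing 5.2
Shortest Brook→Fenn: Brook → Hale → Fenn = 10.5
Total via Brook: 5.2 + 10.5 = 15.7 km.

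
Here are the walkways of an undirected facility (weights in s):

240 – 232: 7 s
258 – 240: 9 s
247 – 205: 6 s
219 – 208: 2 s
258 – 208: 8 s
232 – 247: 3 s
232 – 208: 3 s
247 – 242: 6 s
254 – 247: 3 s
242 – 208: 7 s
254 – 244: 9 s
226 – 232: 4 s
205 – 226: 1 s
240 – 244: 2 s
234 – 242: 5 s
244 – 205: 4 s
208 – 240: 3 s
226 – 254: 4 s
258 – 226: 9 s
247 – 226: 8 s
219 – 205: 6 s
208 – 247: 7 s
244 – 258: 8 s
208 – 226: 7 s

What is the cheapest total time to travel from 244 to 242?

12 s

Settle nodes by increasing distance from 244:
244: 0
240: 2  (via 244)
205: 4  (via 244)
226: 5  (via 205)
208: 5  (via 240)
219: 7  (via 208)
232: 8  (via 208)
258: 8  (via 244)
254: 9  (via 244)
247: 10  (via 205)
242: 12  (via 208)
Shortest route: 244–240–208–242 = 12 s.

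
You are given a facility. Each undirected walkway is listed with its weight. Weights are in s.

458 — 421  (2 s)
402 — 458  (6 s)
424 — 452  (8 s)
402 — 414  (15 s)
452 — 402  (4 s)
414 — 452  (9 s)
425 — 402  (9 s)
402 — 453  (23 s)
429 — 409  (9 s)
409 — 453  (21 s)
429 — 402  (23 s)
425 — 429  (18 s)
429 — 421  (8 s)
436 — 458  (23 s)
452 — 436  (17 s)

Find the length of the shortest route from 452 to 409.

29 s

Settle nodes by increasing distance from 452:
452: 0
402: 4  (via 452)
424: 8  (via 452)
414: 9  (via 452)
458: 10  (via 402)
421: 12  (via 458)
425: 13  (via 402)
436: 17  (via 452)
429: 20  (via 421)
453: 27  (via 402)
409: 29  (via 429)
Shortest route: 452–402–458–421–429–409 = 29 s.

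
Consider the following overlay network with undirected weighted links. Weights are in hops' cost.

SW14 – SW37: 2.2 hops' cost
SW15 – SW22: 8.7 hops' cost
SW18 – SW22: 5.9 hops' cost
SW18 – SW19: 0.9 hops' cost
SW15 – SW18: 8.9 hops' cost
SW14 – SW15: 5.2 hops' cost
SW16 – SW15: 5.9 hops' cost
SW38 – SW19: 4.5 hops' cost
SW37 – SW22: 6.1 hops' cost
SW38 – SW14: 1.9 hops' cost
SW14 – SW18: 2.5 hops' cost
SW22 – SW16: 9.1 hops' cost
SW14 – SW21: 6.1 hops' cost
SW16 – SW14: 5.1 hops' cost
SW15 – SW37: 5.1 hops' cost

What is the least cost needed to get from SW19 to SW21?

Enumerating some paths:
SW19 - SW38 - SW14 - SW21: 4.5+1.9+6.1 = 12.5
SW19 - SW18 - SW14 - SW21: 0.9+2.5+6.1 = 9.5
Cheapest is SW19 - SW18 - SW14 - SW21 at 9.5 hops' cost.

9.5 hops' cost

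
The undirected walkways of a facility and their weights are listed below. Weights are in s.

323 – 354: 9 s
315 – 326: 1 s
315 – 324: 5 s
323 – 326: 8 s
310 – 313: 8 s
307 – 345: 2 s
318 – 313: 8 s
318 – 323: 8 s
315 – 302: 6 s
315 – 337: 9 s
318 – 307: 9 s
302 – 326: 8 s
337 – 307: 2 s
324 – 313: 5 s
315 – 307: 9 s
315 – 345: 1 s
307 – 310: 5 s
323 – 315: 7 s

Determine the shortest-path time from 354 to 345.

17 s

Enumerating some paths:
354 - 323 - 326 - 315 - 345: 9+8+1+1 = 19
354 - 323 - 315 - 307 - 345: 9+7+9+2 = 27
354 - 323 - 315 - 345: 9+7+1 = 17
The minimum is 17 s via 354 - 323 - 315 - 345.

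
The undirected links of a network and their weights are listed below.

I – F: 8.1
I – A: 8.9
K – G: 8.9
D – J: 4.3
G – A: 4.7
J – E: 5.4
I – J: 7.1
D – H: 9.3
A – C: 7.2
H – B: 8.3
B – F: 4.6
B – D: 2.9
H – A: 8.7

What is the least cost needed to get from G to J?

20.7

Enumerating some paths:
G → A → I → J: 4.7+8.9+7.1 = 20.7
G → A → H → B → D → J: 4.7+8.7+8.3+2.9+4.3 = 28.9
G → A → H → D → J: 4.7+8.7+9.3+4.3 = 27
Cheapest is G → A → I → J at 20.7.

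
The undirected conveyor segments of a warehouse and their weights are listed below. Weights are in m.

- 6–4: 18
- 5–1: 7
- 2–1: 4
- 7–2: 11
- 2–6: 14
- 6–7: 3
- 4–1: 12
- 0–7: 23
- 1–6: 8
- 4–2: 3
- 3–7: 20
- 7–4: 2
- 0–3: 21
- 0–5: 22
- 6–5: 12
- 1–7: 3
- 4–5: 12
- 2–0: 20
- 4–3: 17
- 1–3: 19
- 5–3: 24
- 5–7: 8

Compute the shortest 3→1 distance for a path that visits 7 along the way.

22 m

Shortest 3→7: 3–4–7 = 19
Shortest 7→1: 7–1 = 3
Total via 7: 19 + 3 = 22 m.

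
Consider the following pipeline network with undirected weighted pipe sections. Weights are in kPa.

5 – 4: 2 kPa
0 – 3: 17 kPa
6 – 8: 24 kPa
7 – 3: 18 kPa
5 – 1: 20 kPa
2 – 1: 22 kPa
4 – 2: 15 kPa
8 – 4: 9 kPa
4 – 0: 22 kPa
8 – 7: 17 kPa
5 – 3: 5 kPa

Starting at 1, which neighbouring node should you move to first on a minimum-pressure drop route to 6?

5

Compare a few routes:
1–5–3–7–8–6: 20+5+18+17+24 = 84
1–5–4–8–6: 20+2+9+24 = 55
1–2–4–8–6: 22+15+9+24 = 70
Cheapest is 1–5–4–8–6 at 55 kPa.
So from 1 the first move is to 5.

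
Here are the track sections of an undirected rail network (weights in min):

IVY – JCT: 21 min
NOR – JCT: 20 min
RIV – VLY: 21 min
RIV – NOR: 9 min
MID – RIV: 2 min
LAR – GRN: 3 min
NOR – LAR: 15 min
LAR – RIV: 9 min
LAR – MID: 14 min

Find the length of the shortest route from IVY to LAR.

Settle nodes by increasing distance from IVY:
IVY: 0
JCT: 21  (via IVY)
NOR: 41  (via JCT)
RIV: 50  (via NOR)
MID: 52  (via RIV)
LAR: 56  (via NOR)
Shortest route: IVY → JCT → NOR → LAR = 56 min.

56 min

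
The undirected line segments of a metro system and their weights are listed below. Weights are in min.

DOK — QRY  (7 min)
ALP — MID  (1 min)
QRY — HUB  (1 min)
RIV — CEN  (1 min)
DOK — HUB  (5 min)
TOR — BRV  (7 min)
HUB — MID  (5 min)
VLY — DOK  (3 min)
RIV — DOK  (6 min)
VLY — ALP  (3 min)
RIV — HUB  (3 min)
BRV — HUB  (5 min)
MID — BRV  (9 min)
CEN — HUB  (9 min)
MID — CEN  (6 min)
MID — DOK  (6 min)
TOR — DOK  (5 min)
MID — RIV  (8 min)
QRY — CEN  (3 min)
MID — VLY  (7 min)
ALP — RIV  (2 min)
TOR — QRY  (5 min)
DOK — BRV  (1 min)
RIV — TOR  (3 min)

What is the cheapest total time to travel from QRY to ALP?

6 min

Settle nodes by increasing distance from QRY:
QRY: 0
HUB: 1  (via QRY)
CEN: 3  (via QRY)
RIV: 4  (via HUB)
TOR: 5  (via QRY)
DOK: 6  (via HUB)
ALP: 6  (via RIV)
Shortest route: QRY → HUB → RIV → ALP = 6 min.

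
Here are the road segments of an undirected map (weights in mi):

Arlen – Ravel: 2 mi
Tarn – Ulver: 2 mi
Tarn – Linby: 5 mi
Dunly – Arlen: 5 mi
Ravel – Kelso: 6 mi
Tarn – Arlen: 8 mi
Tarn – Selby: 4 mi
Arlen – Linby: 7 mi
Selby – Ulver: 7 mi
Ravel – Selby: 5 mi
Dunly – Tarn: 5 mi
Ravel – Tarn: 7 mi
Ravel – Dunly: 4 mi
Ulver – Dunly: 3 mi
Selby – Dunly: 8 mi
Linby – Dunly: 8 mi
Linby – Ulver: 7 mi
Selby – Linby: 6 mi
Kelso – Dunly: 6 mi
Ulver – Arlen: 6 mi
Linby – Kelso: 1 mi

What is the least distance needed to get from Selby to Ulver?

6 mi

Enumerating some paths:
Selby → Tarn → Ulver: 4+2 = 6
Selby → Dunly → Ulver: 8+3 = 11
Selby → Ulver: 7 = 7
Selby → Tarn → Dunly → Ulver: 4+5+3 = 12
Cheapest is Selby → Tarn → Ulver at 6 mi.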